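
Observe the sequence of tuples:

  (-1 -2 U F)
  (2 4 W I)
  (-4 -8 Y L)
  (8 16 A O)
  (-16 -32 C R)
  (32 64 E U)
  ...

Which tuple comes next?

(-64 -128 G X)

First part goes -1, 2, -4, 8, -16, 32 → -64 (×(-2) each step).
Second part: -2, 4, -8, 16, -32, 64 → -128 (always 2 × the first part).
For the first letter, letters move forward 2 places in the alphabet, wrapping Z→A: U, W, Y, A, C, E → G.
For the second letter, letters move forward 3 places in the alphabet: F, I, L, O, R, U → X.
Combining the parts gives (-64 -128 G X).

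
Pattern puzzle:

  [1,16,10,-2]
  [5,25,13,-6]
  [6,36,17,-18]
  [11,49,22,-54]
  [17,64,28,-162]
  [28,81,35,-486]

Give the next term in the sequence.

First value: 1, 5, 6, 11, 17, 28 → 45 (each term is the sum of the two before it).
Second value — perfect squares: 4², 5², 6², …: 16, 25, 36, 49, 64, 81 → 100.
Third value — differences are 3, 4, 5, … (increasing by 1 each time): 10, 13, 17, 22, 28, 35 → 43.
Fourth value goes -2, -6, -18, -54, -162, -486 → -1458 (×3 each step).
Putting it together: [45,100,43,-1458].

[45,100,43,-1458]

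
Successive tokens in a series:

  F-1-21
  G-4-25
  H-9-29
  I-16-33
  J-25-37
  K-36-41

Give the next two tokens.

L-49-45, M-64-49

Letter: letters move forward 1 place in the alphabet, so F, G, H, I, J, K → L → M.
For the second component, perfect squares: 1², 2², 3², …: 1, 4, 9, 16, 25, 36 → 49 → 64.
For the third component, +4 each step: 21, 25, 29, 33, 37, 41 → 45 → 49.
Putting the parts together: L-49-45 and then M-64-49.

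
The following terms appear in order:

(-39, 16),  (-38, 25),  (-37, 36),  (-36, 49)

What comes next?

First part goes -39, -38, -37, -36 → -35 (+1 each step).
For the second part, perfect squares: 4², 5², 6², …: 16, 25, 36, 49 → 64.
So the next term is (-35, 64).

(-35, 64)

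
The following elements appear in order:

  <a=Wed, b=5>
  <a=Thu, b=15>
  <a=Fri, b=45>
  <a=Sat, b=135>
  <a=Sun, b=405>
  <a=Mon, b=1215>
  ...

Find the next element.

<a=Tue, b=3645>

A: Wed, Thu, Fri, Sat, Sun, Mon → Tue (runs through the weekdays Mon→Sun).
B — ×3 each step: 5, 15, 45, 135, 405, 1215 → 3645.
So the next element is <a=Tue, b=3645>.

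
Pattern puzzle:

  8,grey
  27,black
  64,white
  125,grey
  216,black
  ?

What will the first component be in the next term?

First component: perfect cubes: 2³, 3³, 4³, …, so 8, 27, 64, 125, 216 → 343.
For the shade, repeats grey → black → white: grey, black, white, grey, black → white.

343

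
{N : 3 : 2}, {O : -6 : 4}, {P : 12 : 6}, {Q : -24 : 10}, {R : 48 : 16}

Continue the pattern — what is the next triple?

{S : -96 : 26}

Letter: letters move forward 1 place in the alphabet, so N, O, P, Q, R → S.
Second slot goes 3, -6, 12, -24, 48 → -96 (×(-2) each step).
Third slot: each term is the sum of the two before it; 2, 4, 6, 10, 16 → 26.
Putting it together: {S : -96 : 26}.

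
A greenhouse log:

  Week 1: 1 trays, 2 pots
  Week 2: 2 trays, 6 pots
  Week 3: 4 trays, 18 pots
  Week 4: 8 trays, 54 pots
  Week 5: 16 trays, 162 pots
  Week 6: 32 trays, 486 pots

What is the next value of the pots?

1458

Pots: ×3 each step; 2, 6, 18, 54, 162, 486 → 1458.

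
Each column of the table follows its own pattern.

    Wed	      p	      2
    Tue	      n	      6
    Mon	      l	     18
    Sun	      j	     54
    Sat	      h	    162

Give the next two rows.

Day: runs backward through the weekdays Mon→Sun; Wed, Tue, Mon, Sun, Sat → Fri → Thu.
Letter — letters move back 2 places in the alphabet: p, n, l, j, h → f → d.
Third component — ×3 each step: 2, 6, 18, 54, 162 → 486 → 1458.
So the next two rows are Fri  f  486 and Thu  d  1458.

Fri  f  486; Thu  d  1458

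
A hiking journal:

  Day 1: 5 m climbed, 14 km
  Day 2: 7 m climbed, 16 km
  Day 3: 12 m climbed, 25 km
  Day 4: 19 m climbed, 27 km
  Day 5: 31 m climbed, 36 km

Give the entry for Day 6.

M climbed: 5, 7, 12, 19, 31 → 50 (each term is the sum of the two before it).
Km: alternating steps +2, +9, +2, +9, …, so 14, 16, 25, 27, 36 → 38.
Putting it together: 50 m climbed, 38 km.

50 m climbed, 38 km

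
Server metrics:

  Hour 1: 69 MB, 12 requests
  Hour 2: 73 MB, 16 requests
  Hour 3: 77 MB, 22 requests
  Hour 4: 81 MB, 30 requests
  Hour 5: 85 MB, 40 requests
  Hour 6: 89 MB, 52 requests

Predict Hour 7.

MB — +4 each step: 69, 73, 77, 81, 85, 89 → 93.
Requests: 12, 16, 22, 30, 40, 52 → 66 (differences are 4, 6, 8, … (increasing by 2 each time)).
So the next row is 93 MB, 66 requests.

93 MB, 66 requests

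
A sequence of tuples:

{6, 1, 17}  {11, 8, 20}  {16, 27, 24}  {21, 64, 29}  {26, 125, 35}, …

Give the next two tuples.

First slot: +5 each step, so 6, 11, 16, 21, 26 → 31 → 36.
For the second slot, perfect cubes: 1³, 2³, 3³, …: 1, 8, 27, 64, 125 → 216 → 343.
Third slot — differences are 3, 4, 5, … (increasing by 1 each time): 17, 20, 24, 29, 35 → 42 → 50.
So the next two tuples are {31, 216, 42} and {36, 343, 50}.

{31, 216, 42}, {36, 343, 50}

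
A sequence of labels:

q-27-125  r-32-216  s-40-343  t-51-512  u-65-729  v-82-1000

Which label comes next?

w-102-1331

Letter: q, r, s, t, u, v → w (letters move forward 1 place in the alphabet).
Second component goes 27, 32, 40, 51, 65, 82 → 102 (differences are 5, 8, 11, … (increasing by 3 each time)).
Third component: 125, 216, 343, 512, 729, 1000 → 1331 (perfect cubes: 5³, 6³, 7³, …).
So the next label is w-102-1331.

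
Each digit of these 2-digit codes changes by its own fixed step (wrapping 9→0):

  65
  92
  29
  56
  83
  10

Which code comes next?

47

For the first digit, +3 each step, mod 10: 6, 9, 2, 5, 8, 1 → 4.
Second digit: −3 each step, mod 10; 5, 2, 9, 6, 3, 0 → 7.
Putting it together: 47.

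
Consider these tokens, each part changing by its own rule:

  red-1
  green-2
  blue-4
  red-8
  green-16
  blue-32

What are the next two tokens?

Colour: repeats red → green → blue, so red, green, blue, red, green, blue → red → green.
Second component — ×2 each step: 1, 2, 4, 8, 16, 32 → 64 → 128.
Putting the parts together: red-64 and then green-128.

red-64, green-128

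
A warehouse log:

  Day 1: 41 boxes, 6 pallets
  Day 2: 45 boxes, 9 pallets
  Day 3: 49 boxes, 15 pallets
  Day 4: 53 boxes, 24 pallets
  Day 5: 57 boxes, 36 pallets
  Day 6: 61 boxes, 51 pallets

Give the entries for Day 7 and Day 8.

65 boxes, 69 pallets; 69 boxes, 90 pallets

Boxes goes 41, 45, 49, 53, 57, 61 → 65 → 69 (+4 each step).
Pallets goes 6, 9, 15, 24, 36, 51 → 69 → 90 (differences are 3, 6, 9, … (increasing by 3 each time)).
Putting the parts together: 65 boxes, 69 pallets and then 69 boxes, 90 pallets.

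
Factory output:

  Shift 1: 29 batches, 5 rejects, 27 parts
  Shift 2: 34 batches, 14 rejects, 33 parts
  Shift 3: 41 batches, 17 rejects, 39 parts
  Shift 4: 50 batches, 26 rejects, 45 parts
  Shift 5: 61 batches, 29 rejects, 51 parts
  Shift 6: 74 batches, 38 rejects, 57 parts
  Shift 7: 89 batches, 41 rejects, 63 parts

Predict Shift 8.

For the batches, differences are 5, 7, 9, … (increasing by 2 each time): 29, 34, 41, 50, 61, 74, 89 → 106.
Rejects: alternating steps +9, +3, +9, +3, …; 5, 14, 17, 26, 29, 38, 41 → 50.
Parts — +6 each step: 27, 33, 39, 45, 51, 57, 63 → 69.
So the next row is 106 batches, 50 rejects, 69 parts.

106 batches, 50 rejects, 69 parts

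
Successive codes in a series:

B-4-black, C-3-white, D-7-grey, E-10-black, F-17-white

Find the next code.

Letter: letters move forward 1 place in the alphabet; B, C, D, E, F → G.
Second component goes 4, 3, 7, 10, 17 → 27 (each term is the sum of the two before it).
Shade — repeats black → white → grey: black, white, grey, black, white → grey.
Putting it together: G-27-grey.

G-27-grey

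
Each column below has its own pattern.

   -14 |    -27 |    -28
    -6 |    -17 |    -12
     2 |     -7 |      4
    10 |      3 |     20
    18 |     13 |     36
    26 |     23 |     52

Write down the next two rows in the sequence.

First component: +8 each step; -14, -6, 2, 10, 18, 26 → 34 → 42.
Second component: +10 each step, so -27, -17, -7, 3, 13, 23 → 33 → 43.
Third component: -28, -12, 4, 20, 36, 52 → 68 → 84 (always 2 × the first component).
Putting the parts together: 34  33  68 and then 42  43  84.

34  33  68; 42  43  84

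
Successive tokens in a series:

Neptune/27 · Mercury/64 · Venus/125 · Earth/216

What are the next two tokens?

Planet: runs through the planets Mercury→Neptune; Neptune, Mercury, Venus, Earth → Mars → Jupiter.
For the second component, perfect cubes: 3³, 4³, 5³, …: 27, 64, 125, 216 → 343 → 512.
Putting the parts together: Mars/343 and then Jupiter/512.

Mars/343 then Jupiter/512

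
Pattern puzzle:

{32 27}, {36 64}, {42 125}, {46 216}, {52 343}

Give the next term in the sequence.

{56 512}

First value: 32, 36, 42, 46, 52 → 56 (alternating steps +4, +6, +4, +6, …).
Second value: 27, 64, 125, 216, 343 → 512 (perfect cubes: 3³, 4³, 5³, …).
Putting it together: {56 512}.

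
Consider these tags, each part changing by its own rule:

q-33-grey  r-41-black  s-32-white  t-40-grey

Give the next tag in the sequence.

u-31-black

Letter — letters move forward 1 place in the alphabet: q, r, s, t → u.
For the second component, alternating steps +8, −9, +8, −9, …: 33, 41, 32, 40 → 31.
Shade: repeats grey → black → white, so grey, black, white, grey → black.
So the next tag is u-31-black.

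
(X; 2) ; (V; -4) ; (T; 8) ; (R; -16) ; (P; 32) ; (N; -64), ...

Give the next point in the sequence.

(L; 128)

Letter goes X, V, T, R, P, N → L (letters move back 2 places in the alphabet).
Second part: 2, -4, 8, -16, 32, -64 → 128 (×(-2) each step).
Putting it together: (L; 128).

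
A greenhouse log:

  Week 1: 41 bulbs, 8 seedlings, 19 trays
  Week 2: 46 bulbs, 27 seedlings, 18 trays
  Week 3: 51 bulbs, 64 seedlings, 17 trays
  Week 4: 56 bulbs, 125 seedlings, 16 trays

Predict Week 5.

Bulbs goes 41, 46, 51, 56 → 61 (+5 each step).
Seedlings: 8, 27, 64, 125 → 216 (perfect cubes: 2³, 3³, 4³, …).
Trays: −1 each step; 19, 18, 17, 16 → 15.
So the next row is 61 bulbs, 216 seedlings, 15 trays.

61 bulbs, 216 seedlings, 15 trays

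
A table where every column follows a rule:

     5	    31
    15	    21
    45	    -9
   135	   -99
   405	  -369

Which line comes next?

1215  -1179

First component goes 5, 15, 45, 135, 405 → 1215 (×3 each step).
Second component: 31, 21, -9, -99, -369 → -1179 (together with the first component always sums to 36).
Putting it together: 1215  -1179.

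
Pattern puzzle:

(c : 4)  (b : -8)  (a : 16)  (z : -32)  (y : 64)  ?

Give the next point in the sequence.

Letter: letters move back 1 place in the alphabet, wrapping A→Z, so c, b, a, z, y → x.
Second entry: ×(-2) each step, so 4, -8, 16, -32, 64 → -128.
Combining the parts gives (x : -128).

(x : -128)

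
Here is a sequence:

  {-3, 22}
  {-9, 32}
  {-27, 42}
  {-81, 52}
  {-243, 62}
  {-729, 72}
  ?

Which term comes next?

First coordinate goes -3, -9, -27, -81, -243, -729 → -2187 (×3 each step).
Second coordinate — +10 each step: 22, 32, 42, 52, 62, 72 → 82.
So the next term is {-2187, 82}.

{-2187, 82}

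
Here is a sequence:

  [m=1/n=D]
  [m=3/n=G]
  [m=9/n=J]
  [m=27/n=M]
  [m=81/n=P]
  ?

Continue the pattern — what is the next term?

[m=243/n=S]

M: ×3 each step, so 1, 3, 9, 27, 81 → 243.
N: letters move forward 3 places in the alphabet; D, G, J, M, P → S.
Putting it together: [m=243/n=S].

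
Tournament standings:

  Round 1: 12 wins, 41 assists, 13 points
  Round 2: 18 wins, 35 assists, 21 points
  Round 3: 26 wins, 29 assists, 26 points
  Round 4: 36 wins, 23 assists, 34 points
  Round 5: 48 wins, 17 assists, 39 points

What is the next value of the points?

Wins: differences are 6, 8, 10, … (increasing by 2 each time), so 12, 18, 26, 36, 48 → 62.
Assists: 41, 35, 29, 23, 17 → 11 (−6 each step).
Points: alternating steps +8, +5, +8, +5, …; 13, 21, 26, 34, 39 → 47.

47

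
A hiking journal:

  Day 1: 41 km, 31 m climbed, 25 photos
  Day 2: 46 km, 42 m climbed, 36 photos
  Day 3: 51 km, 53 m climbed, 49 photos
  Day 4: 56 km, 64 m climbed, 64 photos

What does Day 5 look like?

Km: 41, 46, 51, 56 → 61 (+5 each step).
M climbed — +11 each step: 31, 42, 53, 64 → 75.
Photos goes 25, 36, 49, 64 → 81 (perfect squares: 5², 6², 7², …).
Combining the parts gives 61 km, 75 m climbed, 81 photos.

61 km, 75 m climbed, 81 photos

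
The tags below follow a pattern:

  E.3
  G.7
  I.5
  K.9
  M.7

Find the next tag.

Letter — letters move forward 2 places in the alphabet: E, G, I, K, M → O.
Second component: alternating steps +4, −2, +4, −2, …; 3, 7, 5, 9, 7 → 11.
Putting it together: O.11.

O.11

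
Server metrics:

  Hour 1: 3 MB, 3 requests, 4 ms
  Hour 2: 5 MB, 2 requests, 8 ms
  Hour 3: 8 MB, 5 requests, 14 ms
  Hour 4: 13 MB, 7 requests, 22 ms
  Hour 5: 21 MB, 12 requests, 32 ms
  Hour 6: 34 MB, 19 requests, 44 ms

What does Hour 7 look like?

For the MB, each term is the sum of the two before it: 3, 5, 8, 13, 21, 34 → 55.
Requests: each term is the sum of the two before it, so 3, 2, 5, 7, 12, 19 → 31.
Ms: differences are 4, 6, 8, … (increasing by 2 each time); 4, 8, 14, 22, 32, 44 → 58.
Putting it together: 55 MB, 31 requests, 58 ms.

55 MB, 31 requests, 58 ms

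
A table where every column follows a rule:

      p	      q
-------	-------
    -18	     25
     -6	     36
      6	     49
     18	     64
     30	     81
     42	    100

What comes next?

54  121

For the column p, +12 each step: -18, -6, 6, 18, 30, 42 → 54.
Column q goes 25, 36, 49, 64, 81, 100 → 121 (perfect squares: 5², 6², 7², …).
Putting it together: 54  121.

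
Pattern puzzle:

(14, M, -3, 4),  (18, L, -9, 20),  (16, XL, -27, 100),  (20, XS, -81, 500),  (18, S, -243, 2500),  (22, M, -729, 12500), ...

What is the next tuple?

First coordinate: alternating steps +4, −2, +4, −2, …; 14, 18, 16, 20, 18, 22 → 20.
Size: repeats M → L → XL → XS → S; M, L, XL, XS, S, M → L.
Third coordinate: -3, -9, -27, -81, -243, -729 → -2187 (×3 each step).
Fourth coordinate: ×5 each step, so 4, 20, 100, 500, 2500, 12500 → 62500.
Putting it together: (20, L, -2187, 62500).

(20, L, -2187, 62500)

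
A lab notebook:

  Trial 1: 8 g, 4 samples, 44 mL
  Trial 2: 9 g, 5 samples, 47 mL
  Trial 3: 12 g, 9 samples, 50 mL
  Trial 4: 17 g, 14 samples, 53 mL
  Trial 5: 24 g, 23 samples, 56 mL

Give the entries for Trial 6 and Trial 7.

G goes 8, 9, 12, 17, 24 → 33 → 44 (differences are 1, 3, 5, … (increasing by 2 each time)).
Samples goes 4, 5, 9, 14, 23 → 37 → 60 (each term is the sum of the two before it).
ML: +3 each step; 44, 47, 50, 53, 56 → 59 → 62.
Putting the parts together: 33 g, 37 samples, 59 mL and then 44 g, 60 samples, 62 mL.

33 g, 37 samples, 59 mL; 44 g, 60 samples, 62 mL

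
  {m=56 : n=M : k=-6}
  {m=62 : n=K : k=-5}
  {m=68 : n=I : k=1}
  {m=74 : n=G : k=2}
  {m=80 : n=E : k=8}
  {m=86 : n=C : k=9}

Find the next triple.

{m=92 : n=A : k=15}

M: 56, 62, 68, 74, 80, 86 → 92 (+6 each step).
N: letters move back 2 places in the alphabet; M, K, I, G, E, C → A.
For the k, alternating steps +1, +6, +1, +6, …: -6, -5, 1, 2, 8, 9 → 15.
Combining the parts gives {m=92 : n=A : k=15}.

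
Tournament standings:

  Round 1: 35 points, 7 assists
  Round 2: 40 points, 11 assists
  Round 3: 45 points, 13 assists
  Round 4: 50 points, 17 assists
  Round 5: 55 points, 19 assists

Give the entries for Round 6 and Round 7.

60 points, 23 assists; 65 points, 25 assists

Points: +5 each step, so 35, 40, 45, 50, 55 → 60 → 65.
Assists — alternating steps +4, +2, +4, +2, …: 7, 11, 13, 17, 19 → 23 → 25.
So the next two records are 60 points, 23 assists and 65 points, 25 assists.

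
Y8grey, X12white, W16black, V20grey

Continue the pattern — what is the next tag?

Letter: letters move back 1 place in the alphabet; Y, X, W, V → U.
Second component: +4 each step; 8, 12, 16, 20 → 24.
Shade: repeats grey → white → black; grey, white, black, grey → white.
So the next tag is U24white.

U24white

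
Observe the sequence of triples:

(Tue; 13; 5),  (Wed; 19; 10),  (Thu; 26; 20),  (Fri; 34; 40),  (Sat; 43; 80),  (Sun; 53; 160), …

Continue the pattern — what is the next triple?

For the day, runs through the weekdays Mon→Sun: Tue, Wed, Thu, Fri, Sat, Sun → Mon.
Second entry: 13, 19, 26, 34, 43, 53 → 64 (differences are 6, 7, 8, … (increasing by 1 each time)).
Third entry: ×2 each step; 5, 10, 20, 40, 80, 160 → 320.
Combining the parts gives (Mon; 64; 320).

(Mon; 64; 320)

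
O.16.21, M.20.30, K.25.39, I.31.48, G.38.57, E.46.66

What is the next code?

Letter — letters move back 2 places in the alphabet: O, M, K, I, G, E → C.
Second component: differences are 4, 5, 6, … (increasing by 1 each time); 16, 20, 25, 31, 38, 46 → 55.
Third component goes 21, 30, 39, 48, 57, 66 → 75 (+9 each step).
Putting it together: C.55.75.

C.55.75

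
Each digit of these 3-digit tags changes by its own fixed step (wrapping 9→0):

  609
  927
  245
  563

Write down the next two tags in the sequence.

First digit: +3 each step, mod 10, so 6, 9, 2, 5 → 8 → 1.
Second digit — +2 each step, mod 10: 0, 2, 4, 6 → 8 → 0.
Third digit: −2 each step, mod 10, so 9, 7, 5, 3 → 1 → 9.
Putting the parts together: 881 and then 109.

881, 109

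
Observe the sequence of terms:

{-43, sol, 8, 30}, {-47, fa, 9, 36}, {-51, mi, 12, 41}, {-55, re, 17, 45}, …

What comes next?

First entry goes -43, -47, -51, -55 → -59 (−4 each step).
Note: runs backward through the solfège scale do→ti; sol, fa, mi, re → do.
Third entry: differences are 1, 3, 5, … (increasing by 2 each time); 8, 9, 12, 17 → 24.
Fourth entry: 30, 36, 41, 45 → 48 (differences are 6, 5, 4, … (decreasing by 1 each time)).
Combining the parts gives {-59, do, 24, 48}.

{-59, do, 24, 48}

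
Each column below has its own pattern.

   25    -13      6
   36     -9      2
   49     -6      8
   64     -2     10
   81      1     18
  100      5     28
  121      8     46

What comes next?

144  12  74

First component goes 25, 36, 49, 64, 81, 100, 121 → 144 (perfect squares: 5², 6², 7², …).
Second component: alternating steps +4, +3, +4, +3, …; -13, -9, -6, -2, 1, 5, 8 → 12.
Third component goes 6, 2, 8, 10, 18, 28, 46 → 74 (each term is the sum of the two before it).
Putting it together: 144  12  74.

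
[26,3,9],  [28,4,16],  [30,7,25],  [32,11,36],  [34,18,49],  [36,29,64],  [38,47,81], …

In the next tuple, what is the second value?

76

First value goes 26, 28, 30, 32, 34, 36, 38 → 40 (+2 each step).
Second value: each term is the sum of the two before it; 3, 4, 7, 11, 18, 29, 47 → 76.
Third value: perfect squares: 3², 4², 5², …, so 9, 16, 25, 36, 49, 64, 81 → 100.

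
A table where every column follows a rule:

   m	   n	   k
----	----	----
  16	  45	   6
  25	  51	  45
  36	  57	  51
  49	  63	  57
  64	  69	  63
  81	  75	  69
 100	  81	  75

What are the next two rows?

Column m: 16, 25, 36, 49, 64, 81, 100 → 121 → 144 (perfect squares: 4², 5², 6², …).
Column n: +6 each step, so 45, 51, 57, 63, 69, 75, 81 → 87 → 93.
Column k: 6, 45, 51, 57, 63, 69, 75 → 81 → 87 (always the previous value of the column n).
Putting the parts together: 121  87  81 and then 144  93  87.

121  87  81; 144  93  87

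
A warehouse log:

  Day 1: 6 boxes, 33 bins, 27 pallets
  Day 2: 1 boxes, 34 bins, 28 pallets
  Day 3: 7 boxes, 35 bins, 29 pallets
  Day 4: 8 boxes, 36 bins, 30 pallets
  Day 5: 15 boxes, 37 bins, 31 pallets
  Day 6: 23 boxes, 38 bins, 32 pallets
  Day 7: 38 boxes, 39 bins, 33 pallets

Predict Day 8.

Boxes: each term is the sum of the two before it; 6, 1, 7, 8, 15, 23, 38 → 61.
Bins — +1 each step: 33, 34, 35, 36, 37, 38, 39 → 40.
Pallets — +1 each step: 27, 28, 29, 30, 31, 32, 33 → 34.
So the next row is 61 boxes, 40 bins, 34 pallets.

61 boxes, 40 bins, 34 pallets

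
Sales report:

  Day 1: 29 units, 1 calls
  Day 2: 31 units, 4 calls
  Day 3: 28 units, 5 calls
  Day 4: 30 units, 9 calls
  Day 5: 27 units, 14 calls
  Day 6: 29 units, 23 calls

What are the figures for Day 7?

Units: alternating steps +2, −3, +2, −3, …; 29, 31, 28, 30, 27, 29 → 26.
Calls goes 1, 4, 5, 9, 14, 23 → 37 (each term is the sum of the two before it).
Combining the parts gives 26 units, 37 calls.

26 units, 37 calls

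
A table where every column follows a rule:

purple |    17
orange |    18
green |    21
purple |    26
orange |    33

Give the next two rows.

For the colour, repeats purple → orange → green: purple, orange, green, purple, orange → green → purple.
Second component goes 17, 18, 21, 26, 33 → 42 → 53 (differences are 1, 3, 5, … (increasing by 2 each time)).
So the next two rows are green  42 and purple  53.

green  42; purple  53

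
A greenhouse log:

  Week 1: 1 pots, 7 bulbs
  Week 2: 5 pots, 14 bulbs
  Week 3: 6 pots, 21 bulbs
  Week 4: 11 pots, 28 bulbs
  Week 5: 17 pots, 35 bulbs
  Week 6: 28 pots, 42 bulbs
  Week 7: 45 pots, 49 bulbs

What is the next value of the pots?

Pots: 1, 5, 6, 11, 17, 28, 45 → 73 (each term is the sum of the two before it).

73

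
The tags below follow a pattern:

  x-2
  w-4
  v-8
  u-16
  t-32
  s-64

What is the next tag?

r-128

Letter goes x, w, v, u, t, s → r (letters move back 1 place in the alphabet).
Second component: 2, 4, 8, 16, 32, 64 → 128 (×2 each step).
Putting it together: r-128.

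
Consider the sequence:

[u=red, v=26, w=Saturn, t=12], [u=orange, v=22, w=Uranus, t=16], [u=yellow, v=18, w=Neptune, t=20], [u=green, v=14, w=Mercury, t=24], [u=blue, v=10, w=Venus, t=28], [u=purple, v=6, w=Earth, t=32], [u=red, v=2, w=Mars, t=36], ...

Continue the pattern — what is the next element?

[u=orange, v=-2, w=Jupiter, t=40]

U: repeats red → orange → yellow → green → blue → purple, so red, orange, yellow, green, blue, purple, red → orange.
V: 26, 22, 18, 14, 10, 6, 2 → -2 (−4 each step).
W: Saturn, Uranus, Neptune, Mercury, Venus, Earth, Mars → Jupiter (runs through the planets Mercury→Neptune).
T goes 12, 16, 20, 24, 28, 32, 36 → 40 (together with the v always sums to 38).
So the next element is [u=orange, v=-2, w=Jupiter, t=40].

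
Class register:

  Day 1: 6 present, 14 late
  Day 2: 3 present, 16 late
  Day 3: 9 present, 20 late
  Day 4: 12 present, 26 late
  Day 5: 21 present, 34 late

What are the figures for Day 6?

33 present, 44 late

Present — each term is the sum of the two before it: 6, 3, 9, 12, 21 → 33.
Late: differences are 2, 4, 6, … (increasing by 2 each time); 14, 16, 20, 26, 34 → 44.
So the next line is 33 present, 44 late.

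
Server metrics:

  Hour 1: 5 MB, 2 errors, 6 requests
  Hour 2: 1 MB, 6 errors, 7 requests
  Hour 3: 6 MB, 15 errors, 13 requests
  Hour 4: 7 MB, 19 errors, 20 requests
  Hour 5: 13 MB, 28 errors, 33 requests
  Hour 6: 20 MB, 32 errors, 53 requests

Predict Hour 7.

MB: 5, 1, 6, 7, 13, 20 → 33 (each term is the sum of the two before it).
Errors: alternating steps +4, +9, +4, +9, …, so 2, 6, 15, 19, 28, 32 → 41.
Requests: each term is the sum of the two before it; 6, 7, 13, 20, 33, 53 → 86.
Combining the parts gives 33 MB, 41 errors, 86 requests.

33 MB, 41 errors, 86 requests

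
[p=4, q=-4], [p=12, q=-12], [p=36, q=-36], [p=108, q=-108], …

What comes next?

[p=324, q=-324]

P — ×3 each step: 4, 12, 36, 108 → 324.
Q: always the negative of the p; -4, -12, -36, -108 → -324.
Putting it together: [p=324, q=-324].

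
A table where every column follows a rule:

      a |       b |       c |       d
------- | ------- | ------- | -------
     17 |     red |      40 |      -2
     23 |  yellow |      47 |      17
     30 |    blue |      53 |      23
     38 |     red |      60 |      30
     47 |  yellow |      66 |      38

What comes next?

57  blue  73  47

Column a — differences are 6, 7, 8, … (increasing by 1 each time): 17, 23, 30, 38, 47 → 57.
Column b: repeats red → yellow → blue; red, yellow, blue, red, yellow → blue.
Column c: alternating steps +7, +6, +7, +6, …; 40, 47, 53, 60, 66 → 73.
For the column d, always the previous value of the column a: -2, 17, 23, 30, 38 → 47.
Combining the parts gives 57  blue  73  47.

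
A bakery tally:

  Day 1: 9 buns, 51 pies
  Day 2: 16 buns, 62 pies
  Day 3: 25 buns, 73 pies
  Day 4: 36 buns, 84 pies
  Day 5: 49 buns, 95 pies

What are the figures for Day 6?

Buns: perfect squares: 3², 4², 5², …; 9, 16, 25, 36, 49 → 64.
Pies goes 51, 62, 73, 84, 95 → 106 (+11 each step).
So the next record is 64 buns, 106 pies.

64 buns, 106 pies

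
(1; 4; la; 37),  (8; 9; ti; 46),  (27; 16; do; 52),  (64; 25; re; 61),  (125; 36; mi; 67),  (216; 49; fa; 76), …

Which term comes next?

(343; 64; sol; 82)

First entry goes 1, 8, 27, 64, 125, 216 → 343 (perfect cubes: 1³, 2³, 3³, …).
Second entry: 4, 9, 16, 25, 36, 49 → 64 (perfect squares: 2², 3², 4², …).
Note: la, ti, do, re, mi, fa → sol (runs through the solfège scale do→ti).
Fourth entry — alternating steps +9, +6, +9, +6, …: 37, 46, 52, 61, 67, 76 → 82.
Combining the parts gives (343; 64; sol; 82).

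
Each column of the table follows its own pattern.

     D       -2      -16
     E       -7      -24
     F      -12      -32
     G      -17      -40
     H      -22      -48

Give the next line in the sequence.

I  -27  -56

Letter: D, E, F, G, H → I (letters move forward 1 place in the alphabet).
Second component: −5 each step; -2, -7, -12, -17, -22 → -27.
Third component goes -16, -24, -32, -40, -48 → -56 (−8 each step).
Putting it together: I  -27  -56.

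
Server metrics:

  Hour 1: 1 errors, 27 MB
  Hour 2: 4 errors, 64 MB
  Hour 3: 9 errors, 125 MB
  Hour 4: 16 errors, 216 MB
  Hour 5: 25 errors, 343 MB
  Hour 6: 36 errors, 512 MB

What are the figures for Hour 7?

49 errors, 729 MB

Errors — perfect squares: 1², 2², 3², …: 1, 4, 9, 16, 25, 36 → 49.
MB goes 27, 64, 125, 216, 343, 512 → 729 (perfect cubes: 3³, 4³, 5³, …).
Putting it together: 49 errors, 729 MB.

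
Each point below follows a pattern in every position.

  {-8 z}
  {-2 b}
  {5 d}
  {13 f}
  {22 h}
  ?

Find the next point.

First value goes -8, -2, 5, 13, 22 → 32 (differences are 6, 7, 8, … (increasing by 1 each time)).
Letter: letters move forward 2 places in the alphabet, wrapping Z→A; z, b, d, f, h → j.
So the next point is {32 j}.

{32 j}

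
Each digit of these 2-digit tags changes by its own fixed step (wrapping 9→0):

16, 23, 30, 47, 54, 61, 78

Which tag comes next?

For the first digit, +1 each step, mod 10: 1, 2, 3, 4, 5, 6, 7 → 8.
Second digit goes 6, 3, 0, 7, 4, 1, 8 → 5 (−3 each step, mod 10).
Combining the parts gives 85.

85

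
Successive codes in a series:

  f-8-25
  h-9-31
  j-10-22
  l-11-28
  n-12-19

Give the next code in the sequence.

Letter goes f, h, j, l, n → p (letters move forward 2 places in the alphabet).
Second component: 8, 9, 10, 11, 12 → 13 (+1 each step).
Third component goes 25, 31, 22, 28, 19 → 25 (alternating steps +6, −9, +6, −9, …).
Combining the parts gives p-13-25.

p-13-25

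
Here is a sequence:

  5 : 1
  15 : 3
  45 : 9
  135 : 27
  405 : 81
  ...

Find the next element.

1215 : 243

First coordinate: 5, 15, 45, 135, 405 → 1215 (×3 each step).
For the second coordinate, ×3 each step: 1, 3, 9, 27, 81 → 243.
Combining the parts gives 1215 : 243.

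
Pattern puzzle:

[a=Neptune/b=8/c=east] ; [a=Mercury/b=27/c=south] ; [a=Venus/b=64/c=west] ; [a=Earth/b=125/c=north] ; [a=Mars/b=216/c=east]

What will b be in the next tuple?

343

A: runs through the planets Mercury→Neptune; Neptune, Mercury, Venus, Earth, Mars → Jupiter.
B: 8, 27, 64, 125, 216 → 343 (perfect cubes: 2³, 3³, 4³, …).
C: east, south, west, north, east → south (repeats east → south → west → north).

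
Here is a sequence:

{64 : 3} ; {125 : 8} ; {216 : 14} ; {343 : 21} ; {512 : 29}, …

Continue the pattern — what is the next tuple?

{729 : 38}

First slot: 64, 125, 216, 343, 512 → 729 (perfect cubes: 4³, 5³, 6³, …).
Second slot goes 3, 8, 14, 21, 29 → 38 (differences are 5, 6, 7, … (increasing by 1 each time)).
Combining the parts gives {729 : 38}.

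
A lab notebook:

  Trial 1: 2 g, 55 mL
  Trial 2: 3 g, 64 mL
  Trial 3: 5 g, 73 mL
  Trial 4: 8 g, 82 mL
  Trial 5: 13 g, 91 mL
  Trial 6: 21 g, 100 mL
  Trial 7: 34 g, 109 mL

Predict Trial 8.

55 g, 118 mL

G: each term is the sum of the two before it, so 2, 3, 5, 8, 13, 21, 34 → 55.
ML goes 55, 64, 73, 82, 91, 100, 109 → 118 (+9 each step).
Combining the parts gives 55 g, 118 mL.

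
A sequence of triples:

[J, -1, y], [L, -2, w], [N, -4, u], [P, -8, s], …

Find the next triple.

First letter: J, L, N, P → R (letters move forward 2 places in the alphabet).
For the second component, ×2 each step: -1, -2, -4, -8 → -16.
Second letter: letters move back 2 places in the alphabet, so y, w, u, s → q.
Combining the parts gives [R, -16, q].

[R, -16, q]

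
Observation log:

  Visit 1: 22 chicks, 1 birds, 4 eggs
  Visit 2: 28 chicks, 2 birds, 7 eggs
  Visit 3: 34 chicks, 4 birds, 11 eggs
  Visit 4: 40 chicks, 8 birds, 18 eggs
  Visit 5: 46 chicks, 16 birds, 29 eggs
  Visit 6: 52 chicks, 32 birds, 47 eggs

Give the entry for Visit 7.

58 chicks, 64 birds, 76 eggs

Chicks: +6 each step; 22, 28, 34, 40, 46, 52 → 58.
Birds: ×2 each step; 1, 2, 4, 8, 16, 32 → 64.
Eggs — each term is the sum of the two before it: 4, 7, 11, 18, 29, 47 → 76.
So the next line is 58 chicks, 64 birds, 76 eggs.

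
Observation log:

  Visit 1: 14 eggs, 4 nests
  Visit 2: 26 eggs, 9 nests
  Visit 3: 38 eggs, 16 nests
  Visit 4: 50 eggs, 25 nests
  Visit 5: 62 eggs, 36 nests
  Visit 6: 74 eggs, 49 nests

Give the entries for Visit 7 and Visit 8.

86 eggs, 64 nests; 98 eggs, 81 nests

Eggs: +12 each step; 14, 26, 38, 50, 62, 74 → 86 → 98.
Nests: perfect squares: 2², 3², 4², …; 4, 9, 16, 25, 36, 49 → 64 → 81.
Putting the parts together: 86 eggs, 64 nests and then 98 eggs, 81 nests.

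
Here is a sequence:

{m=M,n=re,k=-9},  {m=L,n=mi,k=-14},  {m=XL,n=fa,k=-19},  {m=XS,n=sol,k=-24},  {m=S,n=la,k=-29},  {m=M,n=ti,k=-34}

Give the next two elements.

{m=L,n=do,k=-39}, {m=XL,n=re,k=-44}

For the m, repeats M → L → XL → XS → S: M, L, XL, XS, S, M → L → XL.
N — runs through the solfège scale do→ti: re, mi, fa, sol, la, ti → do → re.
K: −5 each step, so -9, -14, -19, -24, -29, -34 → -39 → -44.
Putting the parts together: {m=L,n=do,k=-39} and then {m=XL,n=re,k=-44}.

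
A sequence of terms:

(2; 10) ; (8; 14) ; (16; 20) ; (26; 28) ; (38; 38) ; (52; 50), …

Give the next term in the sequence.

(68; 64)

First component: 2, 8, 16, 26, 38, 52 → 68 (differences are 6, 8, 10, … (increasing by 2 each time)).
For the second component, differences are 4, 6, 8, … (increasing by 2 each time): 10, 14, 20, 28, 38, 50 → 64.
Combining the parts gives (68; 64).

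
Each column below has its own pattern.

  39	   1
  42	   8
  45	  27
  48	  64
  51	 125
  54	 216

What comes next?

57  343

For the first component, +3 each step: 39, 42, 45, 48, 51, 54 → 57.
Second component — perfect cubes: 1³, 2³, 3³, …: 1, 8, 27, 64, 125, 216 → 343.
Combining the parts gives 57  343.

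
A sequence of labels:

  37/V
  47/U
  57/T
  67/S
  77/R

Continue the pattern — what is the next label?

87/Q

First component: +10 each step; 37, 47, 57, 67, 77 → 87.
Letter — letters move back 1 place in the alphabet: V, U, T, S, R → Q.
So the next label is 87/Q.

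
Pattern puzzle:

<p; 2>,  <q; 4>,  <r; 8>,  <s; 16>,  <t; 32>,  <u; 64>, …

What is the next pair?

<v; 128>

For the letter, letters move forward 1 place in the alphabet: p, q, r, s, t, u → v.
Second part goes 2, 4, 8, 16, 32, 64 → 128 (×2 each step).
Putting it together: <v; 128>.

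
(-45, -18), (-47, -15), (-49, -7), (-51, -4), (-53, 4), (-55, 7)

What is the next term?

For the first component, −2 each step: -45, -47, -49, -51, -53, -55 → -57.
Second component: -18, -15, -7, -4, 4, 7 → 15 (alternating steps +3, +8, +3, +8, …).
So the next term is (-57, 15).

(-57, 15)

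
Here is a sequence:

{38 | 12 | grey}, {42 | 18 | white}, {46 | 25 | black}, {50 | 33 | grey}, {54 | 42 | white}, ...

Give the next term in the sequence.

{58 | 52 | black}

First coordinate — +4 each step: 38, 42, 46, 50, 54 → 58.
For the second coordinate, differences are 6, 7, 8, … (increasing by 1 each time): 12, 18, 25, 33, 42 → 52.
Shade goes grey, white, black, grey, white → black (repeats grey → white → black).
Putting it together: {58 | 52 | black}.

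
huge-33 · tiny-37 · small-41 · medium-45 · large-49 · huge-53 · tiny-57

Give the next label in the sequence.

small-61

Size: repeats huge → tiny → small → medium → large, so huge, tiny, small, medium, large, huge, tiny → small.
Second component: +4 each step; 33, 37, 41, 45, 49, 53, 57 → 61.
So the next label is small-61.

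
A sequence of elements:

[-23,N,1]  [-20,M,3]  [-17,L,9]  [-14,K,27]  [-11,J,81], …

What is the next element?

First value: -23, -20, -17, -14, -11 → -8 (+3 each step).
Letter: N, M, L, K, J → I (letters move back 1 place in the alphabet).
Third value: ×3 each step; 1, 3, 9, 27, 81 → 243.
So the next element is [-8,I,243].

[-8,I,243]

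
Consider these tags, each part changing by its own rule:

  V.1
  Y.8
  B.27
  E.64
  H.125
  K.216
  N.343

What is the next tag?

Q.512

Letter: letters move forward 3 places in the alphabet, wrapping Z→A; V, Y, B, E, H, K, N → Q.
For the second component, perfect cubes: 1³, 2³, 3³, …: 1, 8, 27, 64, 125, 216, 343 → 512.
Putting it together: Q.512.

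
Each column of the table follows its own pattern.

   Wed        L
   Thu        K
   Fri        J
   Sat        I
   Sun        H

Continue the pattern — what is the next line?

Mon  G

Day — runs through the weekdays Mon→Sun: Wed, Thu, Fri, Sat, Sun → Mon.
Letter — letters move back 1 place in the alphabet: L, K, J, I, H → G.
Putting it together: Mon  G.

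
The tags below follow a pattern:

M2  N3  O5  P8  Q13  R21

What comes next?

S34

For the letter, letters move forward 1 place in the alphabet: M, N, O, P, Q, R → S.
Second component: 2, 3, 5, 8, 13, 21 → 34 (each term is the sum of the two before it).
So the next tag is S34.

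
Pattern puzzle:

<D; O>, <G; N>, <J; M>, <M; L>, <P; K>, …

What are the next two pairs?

<S; J>, <V; I>

For the first letter, letters move forward 3 places in the alphabet: D, G, J, M, P → S → V.
Second letter: O, N, M, L, K → J → I (letters move back 1 place in the alphabet).
So the next two pairs are <S; J> and <V; I>.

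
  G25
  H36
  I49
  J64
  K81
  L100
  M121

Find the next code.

N144

Letter: G, H, I, J, K, L, M → N (letters move forward 1 place in the alphabet).
Second component goes 25, 36, 49, 64, 81, 100, 121 → 144 (perfect squares: 5², 6², 7², …).
So the next code is N144.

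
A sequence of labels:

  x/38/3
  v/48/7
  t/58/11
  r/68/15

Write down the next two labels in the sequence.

p/78/19, n/88/23

Letter goes x, v, t, r → p → n (letters move back 2 places in the alphabet).
Second component: 38, 48, 58, 68 → 78 → 88 (+10 each step).
Third component: +4 each step, so 3, 7, 11, 15 → 19 → 23.
Putting the parts together: p/78/19 and then n/88/23.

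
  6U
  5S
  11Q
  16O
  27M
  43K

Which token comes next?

First component: 6, 5, 11, 16, 27, 43 → 70 (each term is the sum of the two before it).
For the letter, letters move back 2 places in the alphabet: U, S, Q, O, M, K → I.
Combining the parts gives 70I.

70I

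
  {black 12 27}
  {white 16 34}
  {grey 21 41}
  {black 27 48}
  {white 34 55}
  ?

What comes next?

{grey 42 62}

For the shade, repeats black → white → grey: black, white, grey, black, white → grey.
For the second coordinate, differences are 4, 5, 6, … (increasing by 1 each time): 12, 16, 21, 27, 34 → 42.
Third coordinate goes 27, 34, 41, 48, 55 → 62 (+7 each step).
So the next triple is {grey 42 62}.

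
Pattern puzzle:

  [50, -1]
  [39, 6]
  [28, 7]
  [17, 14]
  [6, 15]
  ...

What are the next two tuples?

For the first value, −11 each step: 50, 39, 28, 17, 6 → -5 → -16.
Second value: alternating steps +7, +1, +7, +1, …; -1, 6, 7, 14, 15 → 22 → 23.
So the next two tuples are [-5, 22] and [-16, 23].

[-5, 22], [-16, 23]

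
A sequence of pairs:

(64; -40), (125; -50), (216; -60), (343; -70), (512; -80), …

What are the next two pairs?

(729; -90), (1000; -100)

First part: perfect cubes: 4³, 5³, 6³, …; 64, 125, 216, 343, 512 → 729 → 1000.
Second part: −10 each step; -40, -50, -60, -70, -80 → -90 → -100.
So the next two pairs are (729; -90) and (1000; -100).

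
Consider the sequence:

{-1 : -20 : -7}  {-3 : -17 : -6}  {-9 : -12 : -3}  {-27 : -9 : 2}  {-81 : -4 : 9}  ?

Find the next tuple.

First value: ×3 each step; -1, -3, -9, -27, -81 → -243.
Second value — alternating steps +3, +5, +3, +5, …: -20, -17, -12, -9, -4 → -1.
Third value: -7, -6, -3, 2, 9 → 18 (differences are 1, 3, 5, … (increasing by 2 each time)).
So the next tuple is {-243 : -1 : 18}.

{-243 : -1 : 18}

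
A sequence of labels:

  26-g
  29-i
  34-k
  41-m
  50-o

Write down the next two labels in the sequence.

First component: differences are 3, 5, 7, … (increasing by 2 each time), so 26, 29, 34, 41, 50 → 61 → 74.
Letter: letters move forward 2 places in the alphabet; g, i, k, m, o → q → s.
Putting the parts together: 61-q and then 74-s.

61-q, 74-s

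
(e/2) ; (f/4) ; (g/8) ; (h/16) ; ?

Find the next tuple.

Letter: letters move forward 1 place in the alphabet; e, f, g, h → i.
Second coordinate: 2, 4, 8, 16 → 32 (×2 each step).
Combining the parts gives (i/32).

(i/32)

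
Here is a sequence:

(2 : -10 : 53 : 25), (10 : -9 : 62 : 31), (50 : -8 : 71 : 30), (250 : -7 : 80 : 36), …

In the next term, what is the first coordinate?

For the first coordinate, ×5 each step: 2, 10, 50, 250 → 1250.

1250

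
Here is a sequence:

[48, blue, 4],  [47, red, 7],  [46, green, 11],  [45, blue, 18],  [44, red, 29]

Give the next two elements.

[43, green, 47], [42, blue, 76]

For the first entry, −1 each step: 48, 47, 46, 45, 44 → 43 → 42.
Colour: repeats blue → red → green, so blue, red, green, blue, red → green → blue.
For the third entry, each term is the sum of the two before it: 4, 7, 11, 18, 29 → 47 → 76.
Putting the parts together: [43, green, 47] and then [42, blue, 76].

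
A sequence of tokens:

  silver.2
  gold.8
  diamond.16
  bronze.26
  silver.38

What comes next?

gold.52

Rank goes silver, gold, diamond, bronze, silver → gold (repeats silver → gold → diamond → bronze).
Second component: 2, 8, 16, 26, 38 → 52 (differences are 6, 8, 10, … (increasing by 2 each time)).
Combining the parts gives gold.52.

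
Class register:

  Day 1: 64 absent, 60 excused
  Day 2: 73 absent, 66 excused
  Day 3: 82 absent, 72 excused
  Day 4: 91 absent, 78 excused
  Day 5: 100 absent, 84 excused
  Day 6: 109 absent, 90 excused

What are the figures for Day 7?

118 absent, 96 excused

For the absent, +9 each step: 64, 73, 82, 91, 100, 109 → 118.
Excused: 60, 66, 72, 78, 84, 90 → 96 (+6 each step).
Putting it together: 118 absent, 96 excused.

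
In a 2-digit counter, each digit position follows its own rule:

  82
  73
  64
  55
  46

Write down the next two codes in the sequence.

37, 28

For the first digit, −1 each step, mod 10: 8, 7, 6, 5, 4 → 3 → 2.
For the second digit, +1 each step, mod 10: 2, 3, 4, 5, 6 → 7 → 8.
Putting the parts together: 37 and then 28.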